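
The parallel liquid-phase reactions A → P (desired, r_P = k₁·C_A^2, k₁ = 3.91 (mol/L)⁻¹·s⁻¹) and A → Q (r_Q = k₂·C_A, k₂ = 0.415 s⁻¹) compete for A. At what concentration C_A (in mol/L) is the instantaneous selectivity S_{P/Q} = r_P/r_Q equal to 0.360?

0.0382 mol/L

S_{P/Q} = (k₁/k₂)·C_A ⇒ C_A = S·k₂/k₁.
= 0.360×0.415/3.91 = 0.0382 mol/L.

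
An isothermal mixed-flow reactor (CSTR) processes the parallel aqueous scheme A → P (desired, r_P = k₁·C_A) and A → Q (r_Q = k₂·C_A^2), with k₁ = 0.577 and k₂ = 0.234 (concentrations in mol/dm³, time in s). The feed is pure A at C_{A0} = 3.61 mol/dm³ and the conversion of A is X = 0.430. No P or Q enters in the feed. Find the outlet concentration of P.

Exit C_A = C_{A0}(1−X) = 3.61×0.570 = 2.058 mol/dm³.
A CSTR operates uniformly at the exit composition, giving r_P = 1.187 and r_Q = 0.9908 (each k·C_A^n at C_A = 2.058).
Fraction of consumed A going to P: r_P/(r_P+r_Q) = 0.5451.
C_P = 0.5451·C_{A0}·X = 0.5451×3.61×0.430 = 0.846 mol/dm³.

0.846 mol/dm³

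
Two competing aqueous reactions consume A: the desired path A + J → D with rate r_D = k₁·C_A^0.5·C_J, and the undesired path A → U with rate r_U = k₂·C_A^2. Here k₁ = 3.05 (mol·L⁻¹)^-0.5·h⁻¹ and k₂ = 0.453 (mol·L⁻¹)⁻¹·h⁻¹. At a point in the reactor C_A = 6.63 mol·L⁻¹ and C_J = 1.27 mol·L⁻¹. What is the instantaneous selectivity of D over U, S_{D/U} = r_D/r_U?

S_{D/U} = r_D/r_U = (k₁·C_A^0.5·C_J)/(k₂·C_A^2) = (k₁/k₂)·C_A^-1.5·C_J.
= (3.05×6.630^0.5×1.270) / (0.453×6.630^2) = 9.974/19.91 = 0.501.

0.501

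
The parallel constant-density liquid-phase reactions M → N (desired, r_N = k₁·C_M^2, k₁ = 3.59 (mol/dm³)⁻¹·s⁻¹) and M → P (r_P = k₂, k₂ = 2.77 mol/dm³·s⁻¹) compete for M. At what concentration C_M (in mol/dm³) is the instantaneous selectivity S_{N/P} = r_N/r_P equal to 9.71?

2.74 mol/dm³

S_{N/P} = (k₁/k₂)·C_M^2 ⇒ C_M = (S·k₂/k₁)^(0.5).
= (9.71×2.77/3.59)^(0.5) = (7.492)^(0.5) = 2.74 mol/dm³.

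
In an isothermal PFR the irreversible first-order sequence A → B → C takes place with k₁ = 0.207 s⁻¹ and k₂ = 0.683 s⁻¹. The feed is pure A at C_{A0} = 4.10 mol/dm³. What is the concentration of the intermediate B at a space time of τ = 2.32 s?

For first-order series with pure A initially, C_B(τ) = k₁C_{A0}/(k₂−k₁)·(e^(−k₁τ) − e^(−k₂τ)).
e^(−k₁τ) = e^(−0.207×2.32) = e^(−0.4802) = 0.6186; e^(−k₂τ) = e^(−1.585) = 0.2050.
C_B = 0.207×4.10/(0.683−0.207) × (0.6186−0.2050) = 1.783×0.4136 = 0.7374 mol/dm³.

0.737 mol/dm³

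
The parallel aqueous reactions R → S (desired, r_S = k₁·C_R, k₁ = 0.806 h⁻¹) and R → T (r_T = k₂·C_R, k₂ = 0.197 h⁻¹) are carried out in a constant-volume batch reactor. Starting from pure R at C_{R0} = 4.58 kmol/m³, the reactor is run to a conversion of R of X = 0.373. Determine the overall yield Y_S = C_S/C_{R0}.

0.300

C_R = C_{R0}(1−X) = 2.872 kmol/m³.
Both paths are first order in R, so the instantaneous fraction to S is constant: dC_S/d(−C_R) = k₁/(k₁+k₂) = 0.8036.
C_S = 0.8036·(C_{R0}−C_R) = 0.8036×1.708 = 1.37 kmol/m³.
Y_S = C_S/C_{R0} = 1.373/4.58 = 0.300.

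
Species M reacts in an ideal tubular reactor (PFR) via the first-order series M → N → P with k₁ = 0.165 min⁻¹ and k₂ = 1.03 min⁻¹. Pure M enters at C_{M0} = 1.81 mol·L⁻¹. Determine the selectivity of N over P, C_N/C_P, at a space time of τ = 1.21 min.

1.27

Solving the coupled first-order balances gives C_N(τ) = [k₁/(k₂−k₁)]·C_{M0}·(e^(−k₁τ) − e^(−k₂τ)).
e^(−k₁τ) = e^(−0.165×1.21) = e^(−0.1996) = 0.8190; e^(−k₂τ) = e^(−1.246) = 0.2876.
C_N = 0.165×1.81/(1.03−0.165) × (0.8190−0.2876) = 0.3453×0.5315 = 0.1835 mol·L⁻¹.
C_M = C_{M0}e^(−k₁τ) = 1.482 mol·L⁻¹, so C_P = C_{M0}−C_M−C_N = 0.1441 mol·L⁻¹; C_N/C_P = 1.27.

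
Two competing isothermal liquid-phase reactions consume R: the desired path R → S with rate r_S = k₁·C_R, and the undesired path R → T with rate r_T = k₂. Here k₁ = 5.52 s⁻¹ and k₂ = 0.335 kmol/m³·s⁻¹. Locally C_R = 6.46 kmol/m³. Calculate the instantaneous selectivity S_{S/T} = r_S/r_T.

106

S_{S/T} = r_S/r_T = (k₁·C_R)/(k₂) = (k₁/k₂)·C_R.
= (5.52×6.460) / (0.335) = 35.66/0.3350 = 106.
Since the desired path is higher order in R, keeping C_R high (PFR or concentrated feed) favours S.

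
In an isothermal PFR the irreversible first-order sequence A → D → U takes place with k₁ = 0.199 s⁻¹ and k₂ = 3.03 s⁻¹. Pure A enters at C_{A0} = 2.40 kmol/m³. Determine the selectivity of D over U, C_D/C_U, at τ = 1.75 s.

0.201

The intermediate concentration in a first-order A→B→C sequence is C_D = k₁C_{A0}(e^(−k₁τ) − e^(−k₂τ))/(k₂−k₁).
e^(−k₁τ) = e^(−0.199×1.75) = e^(−0.3483) = 0.7059; e^(−k₂τ) = e^(−5.302) = 0.004979.
C_D = 0.199×2.40/(3.03−0.199) × (0.7059−0.004979) = 0.1687×0.7009 = 0.1183 kmol/m³.
C_A = C_{A0}e^(−k₁τ) = 1.694 kmol/m³, so C_U = C_{A0}−C_A−C_D = 0.5875 kmol/m³; C_D/C_U = 0.201.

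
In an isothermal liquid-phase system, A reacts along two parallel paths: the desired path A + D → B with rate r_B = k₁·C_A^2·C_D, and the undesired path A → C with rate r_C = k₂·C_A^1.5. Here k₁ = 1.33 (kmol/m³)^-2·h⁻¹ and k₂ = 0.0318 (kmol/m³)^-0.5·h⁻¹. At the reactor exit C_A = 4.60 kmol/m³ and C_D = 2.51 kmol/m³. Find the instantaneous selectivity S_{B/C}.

225

S_{B/C} = r_B/r_C = (k₁·C_A^2·C_D)/(k₂·C_A^1.5) = (k₁/k₂)·C_A^0.5·C_D.
= (1.33×4.600^2×2.510) / (0.0318×4.600^1.5) = 70.64/0.3137 = 225.
Since the desired path is higher order in A, keeping C_A high (PFR or concentrated feed) favours B.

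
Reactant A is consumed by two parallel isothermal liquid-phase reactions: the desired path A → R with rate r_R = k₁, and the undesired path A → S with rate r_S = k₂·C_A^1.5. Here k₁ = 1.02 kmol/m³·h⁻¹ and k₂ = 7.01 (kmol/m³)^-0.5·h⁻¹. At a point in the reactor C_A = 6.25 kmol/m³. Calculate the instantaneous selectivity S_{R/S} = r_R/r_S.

S_{R/S} = r_R/r_S = (k₁)/(k₂·C_A^1.5) = (k₁/k₂)·C_A^-1.5.
= (1.02) / (7.01×6.250^1.5) = 1.020/109.5 = 0.00931.
The undesired path is higher order in A, so low C_A (CSTR or dilute feed) favours R.

0.00931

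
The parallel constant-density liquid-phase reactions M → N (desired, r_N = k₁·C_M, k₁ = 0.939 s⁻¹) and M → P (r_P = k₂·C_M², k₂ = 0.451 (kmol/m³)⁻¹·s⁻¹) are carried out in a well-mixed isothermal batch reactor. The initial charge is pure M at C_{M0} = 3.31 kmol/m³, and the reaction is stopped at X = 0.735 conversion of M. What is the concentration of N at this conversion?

C_M = C_{M0}(1−X) = 0.8772 kmol/m³.
Along a PFR/batch, dC_N/dC_M = −r_N/(r_N+r_P) = −k₁/(k₁+k₂·C_M).
Integrating from C_{M0} to C_M: C_N = (0.939/0.451)·ln[(0.939+0.451·3.31)/(0.939+0.451·0.877)] = 2.082·ln(2.432/1.335) = 1.249 kmol/m³.

1.25 kmol/m³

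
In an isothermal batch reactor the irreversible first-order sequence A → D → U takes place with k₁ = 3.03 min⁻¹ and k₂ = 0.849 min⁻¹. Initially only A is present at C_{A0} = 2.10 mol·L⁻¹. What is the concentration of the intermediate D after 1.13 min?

1.02 mol·L⁻¹

For first-order series with pure A initially, C_D(t) = k₁C_{A0}/(k₂−k₁)·(e^(−k₁t) − e^(−k₂t)).
e^(−k₁t) = e^(−3.03×1.13) = e^(−3.424) = 0.03259; e^(−k₂t) = e^(−0.9594) = 0.3831.
C_D = 3.03×2.10/(0.849−3.03) × (0.03259−0.3831) = (-2.917)×(-0.3505) = 1.023 mol·L⁻¹.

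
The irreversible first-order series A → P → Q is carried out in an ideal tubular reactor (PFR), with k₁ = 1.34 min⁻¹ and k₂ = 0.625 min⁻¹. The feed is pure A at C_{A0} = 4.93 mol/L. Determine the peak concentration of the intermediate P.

For a first-order series the maximum intermediate yield is C_{P,max}/C_{A0} = (k₁/k₂)^[k₂/(k₂−k₁)].
= (1.34/0.625)^(0.625/(0.625−1.34)) = (2.144)^(-0.8741) = 0.5134.
C_{P,max} = 0.5134×4.93 = 2.53 mol/L.

2.53 mol/L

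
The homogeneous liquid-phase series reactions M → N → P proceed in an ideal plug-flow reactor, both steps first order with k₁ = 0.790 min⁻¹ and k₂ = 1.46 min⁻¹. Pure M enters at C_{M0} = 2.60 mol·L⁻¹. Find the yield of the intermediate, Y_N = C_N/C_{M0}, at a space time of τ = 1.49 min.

0.229

Solving the coupled first-order balances gives C_N(τ) = [k₁/(k₂−k₁)]·C_{M0}·(e^(−k₁τ) − e^(−k₂τ)).
e^(−k₁τ) = e^(−0.790×1.49) = e^(−1.177) = 0.3082; e^(−k₂τ) = e^(−2.175) = 0.1136.
C_N = 0.790×2.60/(1.46−0.790) × (0.3082−0.1136) = 3.066×0.1946 = 0.5966 mol·L⁻¹.
Y_N = C_N/C_{M0} = 0.5966/2.60 = 0.229.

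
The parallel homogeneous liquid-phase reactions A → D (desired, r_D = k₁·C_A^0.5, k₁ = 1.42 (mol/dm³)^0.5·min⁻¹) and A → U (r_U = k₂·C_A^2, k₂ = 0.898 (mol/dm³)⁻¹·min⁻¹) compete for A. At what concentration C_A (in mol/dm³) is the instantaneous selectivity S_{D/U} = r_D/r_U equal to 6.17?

S_{D/U} = (k₁/k₂)·C_A^-1.5 ⇒ C_A = (S·k₂/k₁)^(1/(-1.5)).
= (6.17×0.898/1.42)^(-0.6667) = (3.902)^(-0.6667) = 0.403 mol/dm³.

0.403 mol/dm³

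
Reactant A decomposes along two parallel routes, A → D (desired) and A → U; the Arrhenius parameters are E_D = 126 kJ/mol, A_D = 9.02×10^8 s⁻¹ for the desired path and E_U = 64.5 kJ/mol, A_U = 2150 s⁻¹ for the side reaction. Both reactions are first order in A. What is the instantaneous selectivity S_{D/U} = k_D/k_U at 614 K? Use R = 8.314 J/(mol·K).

With equal orders, S_{D/U} = k_D/k_U = (A_D/A_U)·exp[(E_U−E_D)/(RT)].
(E_U−E_D)/(RT) = (64.5−126)×10³/(8.314×614) = -61500/5105 = -12.05.
k_D/k_U = (9.02×10^8/2150)·exp(-12.05) = 4.195×10^5 × 5.859×10^-6 = 2.46.

2.46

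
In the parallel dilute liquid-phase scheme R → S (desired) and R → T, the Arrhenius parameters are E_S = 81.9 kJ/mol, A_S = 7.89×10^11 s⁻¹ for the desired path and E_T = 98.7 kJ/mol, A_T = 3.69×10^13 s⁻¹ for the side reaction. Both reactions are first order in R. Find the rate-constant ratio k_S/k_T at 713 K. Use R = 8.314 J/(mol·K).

0.364

k_S/k_T = (A_S/A_T)·exp[−(E_S−E_T)/(RT)] = (A_S/A_T)·exp[(E_T−E_S)/(RT)].
(E_T−E_S)/(RT) = (98.7−81.9)×10³/(8.314×713) = 16800/5928 = 2.834.
k_S/k_T = (7.89×10^11/3.69×10^13)·exp(2.834) = 0.02138 × 17.01 = 0.364.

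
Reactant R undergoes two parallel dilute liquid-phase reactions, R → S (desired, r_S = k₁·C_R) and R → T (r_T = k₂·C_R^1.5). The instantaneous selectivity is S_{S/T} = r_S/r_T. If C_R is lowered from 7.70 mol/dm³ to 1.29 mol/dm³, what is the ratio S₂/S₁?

2.44

S_{S/T} = (k₁/k₂)·C_R^-0.5, so S₂/S₁ = (C_{R,2}/C_{R,1})^-0.5.
= (1.29/7.70)^(-0.5) = (0.1675)^(-0.5) = 2.44.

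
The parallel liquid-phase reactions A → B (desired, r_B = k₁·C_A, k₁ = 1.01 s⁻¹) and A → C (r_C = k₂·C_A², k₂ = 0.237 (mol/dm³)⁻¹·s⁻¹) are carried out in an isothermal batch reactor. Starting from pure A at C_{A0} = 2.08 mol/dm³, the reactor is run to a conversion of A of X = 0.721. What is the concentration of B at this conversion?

1.15 mol/dm³

C_A = C_{A0}(1−X) = 0.5803 mol/dm³.
Along a PFR/batch, dC_B/dC_A = −r_B/(r_B+r_C) = −k₁/(k₁+k₂·C_A).
Integrating from C_{A0} to C_A: C_B = (1.01/0.237)·ln[(1.01+0.237·2.08)/(1.01+0.237·0.580)] = 4.262·ln(1.503/1.148) = 1.150 mol/dm³.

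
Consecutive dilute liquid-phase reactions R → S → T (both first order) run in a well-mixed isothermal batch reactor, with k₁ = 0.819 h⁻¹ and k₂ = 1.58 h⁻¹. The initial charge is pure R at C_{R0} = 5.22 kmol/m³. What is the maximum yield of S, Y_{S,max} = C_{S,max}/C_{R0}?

At the optimum, C_{S,max}/C_{R0} = (k₁/k₂)^[k₂/(k₂−k₁)].
= (0.819/1.58)^(1.58/(1.58−0.819)) = (0.5184)^(2.076) = 0.2556.

0.256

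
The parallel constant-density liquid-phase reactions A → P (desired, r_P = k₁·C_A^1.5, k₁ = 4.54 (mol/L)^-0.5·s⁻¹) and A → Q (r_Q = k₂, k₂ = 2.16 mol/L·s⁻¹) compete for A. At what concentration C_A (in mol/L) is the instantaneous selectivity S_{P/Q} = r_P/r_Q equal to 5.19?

1.83 mol/L

S_{P/Q} = (k₁/k₂)·C_A^1.5 ⇒ C_A = (S·k₂/k₁)^(1/1.5).
= (5.19×2.16/4.54)^(0.6667) = (2.469)^(0.6667) = 1.83 mol/L.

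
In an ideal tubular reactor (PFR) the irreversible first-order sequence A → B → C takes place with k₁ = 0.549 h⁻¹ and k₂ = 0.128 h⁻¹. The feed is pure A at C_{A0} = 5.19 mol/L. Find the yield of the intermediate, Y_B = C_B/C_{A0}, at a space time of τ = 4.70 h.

0.616

The intermediate concentration in a first-order A→B→C sequence is C_B = k₁C_{A0}(e^(−k₁τ) − e^(−k₂τ))/(k₂−k₁).
e^(−k₁τ) = e^(−0.549×4.70) = e^(−2.580) = 0.07575; e^(−k₂τ) = e^(−0.6016) = 0.5479.
C_B = 0.549×5.19/(0.128−0.549) × (0.07575−0.5479) = (-6.768)×(-0.4722) = 3.196 mol/L.
Y_B = C_B/C_{A0} = 3.196/5.19 = 0.616.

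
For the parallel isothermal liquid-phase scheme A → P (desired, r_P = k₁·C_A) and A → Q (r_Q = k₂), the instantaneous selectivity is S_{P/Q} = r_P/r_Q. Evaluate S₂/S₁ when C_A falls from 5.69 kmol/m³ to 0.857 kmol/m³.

S_{P/Q} = (k₁/k₂)·C_A, so S₂/S₁ = (C_{A,2}/C_{A,1}).
= 0.857/5.69 = 0.151.

0.151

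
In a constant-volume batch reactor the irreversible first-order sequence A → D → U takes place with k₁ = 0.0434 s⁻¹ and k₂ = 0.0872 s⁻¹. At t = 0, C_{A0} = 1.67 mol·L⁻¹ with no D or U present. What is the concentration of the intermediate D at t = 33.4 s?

Solving the coupled first-order balances gives C_D(t) = [k₁/(k₂−k₁)]·C_{A0}·(e^(−k₁t) − e^(−k₂t)).
e^(−k₁t) = e^(−0.0434×33.4) = e^(−1.450) = 0.2347; e^(−k₂t) = e^(−2.912) = 0.05434.
C_D = 0.0434×1.67/(0.0872−0.0434) × (0.2347−0.05434) = 1.655×0.1803 = 0.2984 mol·L⁻¹.

0.298 mol·L⁻¹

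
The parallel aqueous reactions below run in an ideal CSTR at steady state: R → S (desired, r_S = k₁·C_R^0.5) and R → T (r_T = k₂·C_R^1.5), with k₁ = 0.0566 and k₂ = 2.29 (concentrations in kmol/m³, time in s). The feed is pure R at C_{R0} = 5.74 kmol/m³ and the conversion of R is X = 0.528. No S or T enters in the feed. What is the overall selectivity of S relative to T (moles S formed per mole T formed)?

0.00912

Exit C_R = C_{R0}(1−X) = 5.74×0.472 = 2.709 kmol/m³.
A CSTR operates uniformly at the exit composition, giving r_S = 0.09316 and r_T = 10.21 (each k·C_R^n at C_R = 2.709).
Overall selectivity = C_S/C_T = r_Sτ/(r_Tτ) = r_S/r_T = 0.00912.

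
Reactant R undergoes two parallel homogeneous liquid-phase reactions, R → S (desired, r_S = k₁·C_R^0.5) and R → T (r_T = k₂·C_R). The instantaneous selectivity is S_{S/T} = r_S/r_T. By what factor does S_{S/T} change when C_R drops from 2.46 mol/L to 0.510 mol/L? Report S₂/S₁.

S_{S/T} = (k₁/k₂)·C_R^-0.5, so S₂/S₁ = (C_{R,2}/C_{R,1})^-0.5.
= (0.510/2.46)^(-0.5) = (0.2073)^(-0.5) = 2.20.

2.20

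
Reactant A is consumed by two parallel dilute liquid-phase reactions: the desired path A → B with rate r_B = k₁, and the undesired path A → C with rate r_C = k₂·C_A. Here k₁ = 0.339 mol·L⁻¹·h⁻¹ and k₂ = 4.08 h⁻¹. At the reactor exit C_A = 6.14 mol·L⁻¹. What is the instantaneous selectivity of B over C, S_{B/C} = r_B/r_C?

0.0135

S_{B/C} = r_B/r_C = (k₁)/(k₂·C_A) = (k₁/k₂)·C_A⁻¹.
= (0.339) / (4.08×6.140) = 0.3390/25.05 = 0.0135.
The undesired path is higher order in A, so low C_A (CSTR or dilute feed) favours B.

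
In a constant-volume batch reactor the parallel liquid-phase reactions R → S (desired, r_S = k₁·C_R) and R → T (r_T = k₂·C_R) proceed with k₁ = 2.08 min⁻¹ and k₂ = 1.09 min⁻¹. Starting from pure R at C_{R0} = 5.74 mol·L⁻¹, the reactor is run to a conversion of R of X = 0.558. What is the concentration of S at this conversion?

2.10 mol·L⁻¹

C_R = C_{R0}(1−X) = 2.537 mol·L⁻¹.
Both paths are first order in R, so the instantaneous fraction to S is constant: dC_S/d(−C_R) = k₁/(k₁+k₂) = 0.6562.
C_S = 0.6562·(C_{R0}−C_R) = 0.6562×3.203 = 2.10 mol·L⁻¹.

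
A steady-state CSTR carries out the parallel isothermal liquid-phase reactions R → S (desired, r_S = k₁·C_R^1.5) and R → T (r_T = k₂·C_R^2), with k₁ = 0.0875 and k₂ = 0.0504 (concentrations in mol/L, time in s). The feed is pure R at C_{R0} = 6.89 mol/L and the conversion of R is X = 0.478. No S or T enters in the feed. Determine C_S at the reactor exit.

Exit C_R = C_{R0}(1−X) = 6.89×0.522 = 3.597 mol/L.
Rates in a CSTR are evaluated at the outlet concentration: r_S = 0.0875×3.597^1.5 = 0.5968, r_T = 0.0504×3.597^2 = 0.6519.
Fraction of consumed R going to S: r_S/(r_S+r_T) = 0.4779.
C_S = 0.4779·C_{R0}·X = 0.4779×6.89×0.478 = 1.57 mol/L.

1.57 mol/L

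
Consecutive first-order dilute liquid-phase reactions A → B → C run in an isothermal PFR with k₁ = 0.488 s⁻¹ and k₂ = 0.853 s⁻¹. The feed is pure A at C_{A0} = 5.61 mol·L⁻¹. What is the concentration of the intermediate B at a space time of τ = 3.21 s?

For first-order series with pure A initially, C_B(τ) = k₁C_{A0}/(k₂−k₁)·(e^(−k₁τ) − e^(−k₂τ)).
e^(−k₁τ) = e^(−0.488×3.21) = e^(−1.566) = 0.2088; e^(−k₂τ) = e^(−2.738) = 0.06469.
C_B = 0.488×5.61/(0.853−0.488) × (0.2088−0.06469) = 7.500×0.1441 = 1.081 mol·L⁻¹.

1.08 mol·L⁻¹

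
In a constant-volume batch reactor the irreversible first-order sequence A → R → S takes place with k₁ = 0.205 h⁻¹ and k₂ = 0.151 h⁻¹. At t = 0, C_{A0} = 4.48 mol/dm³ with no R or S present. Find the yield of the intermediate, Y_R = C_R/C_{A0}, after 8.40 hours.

For first-order series with pure A initially, C_R(t) = k₁C_{A0}/(k₂−k₁)·(e^(−k₁t) − e^(−k₂t)).
e^(−k₁t) = e^(−0.205×8.40) = e^(−1.722) = 0.1787; e^(−k₂t) = e^(−1.268) = 0.2813.
C_R = 0.205×4.48/(0.151−0.205) × (0.1787−0.2813) = (-17.01)×(-0.1026) = 1.744 mol/dm³.
Y_R = C_R/C_{A0} = 1.744/4.48 = 0.389.

0.389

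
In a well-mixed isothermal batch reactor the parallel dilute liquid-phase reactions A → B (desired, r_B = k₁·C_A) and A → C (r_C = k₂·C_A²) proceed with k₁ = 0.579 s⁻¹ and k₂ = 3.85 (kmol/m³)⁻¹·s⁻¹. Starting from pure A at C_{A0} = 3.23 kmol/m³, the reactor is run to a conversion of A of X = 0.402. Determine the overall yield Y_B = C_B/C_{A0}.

0.0226

C_A = C_{A0}(1−X) = 1.932 kmol/m³.
Along a PFR/batch, dC_B/dC_A = −r_B/(r_B+r_C) = −k₁/(k₁+k₂·C_A).
Integrating from C_{A0} to C_A: C_B = (0.579/3.85)·ln[(0.579+3.85·3.23)/(0.579+3.85·1.93)] = 0.1504·ln(13.01/8.015) = 0.07289 kmol/m³.
Y_B = C_B/C_{A0} = 0.07289/3.23 = 0.0226.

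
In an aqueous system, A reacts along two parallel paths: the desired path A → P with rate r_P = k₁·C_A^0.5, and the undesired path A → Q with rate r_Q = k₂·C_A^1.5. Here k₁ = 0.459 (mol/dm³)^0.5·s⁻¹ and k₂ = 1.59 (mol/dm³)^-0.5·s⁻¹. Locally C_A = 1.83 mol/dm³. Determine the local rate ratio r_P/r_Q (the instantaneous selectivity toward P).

0.158

S_{P/Q} = r_P/r_Q = (k₁·C_A^0.5)/(k₂·C_A^1.5) = (k₁/k₂)·C_A⁻¹.
= (0.459×1.830^0.5) / (1.59×1.830^1.5) = 0.6209/3.936 = 0.158.
The undesired path is higher order in A, so low C_A (CSTR or dilute feed) favours P.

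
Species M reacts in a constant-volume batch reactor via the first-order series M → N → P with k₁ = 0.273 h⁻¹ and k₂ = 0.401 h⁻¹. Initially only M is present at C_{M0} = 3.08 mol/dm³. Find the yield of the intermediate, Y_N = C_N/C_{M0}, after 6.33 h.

The intermediate concentration in a first-order A→B→C sequence is C_N = k₁C_{M0}(e^(−k₁t) − e^(−k₂t))/(k₂−k₁).
e^(−k₁t) = e^(−0.273×6.33) = e^(−1.728) = 0.1776; e^(−k₂t) = e^(−2.538) = 0.07900.
C_N = 0.273×3.08/(0.401−0.273) × (0.1776−0.07900) = 6.569×0.09863 = 0.6479 mol/dm³.
Y_N = C_N/C_{M0} = 0.6479/3.08 = 0.210.

0.210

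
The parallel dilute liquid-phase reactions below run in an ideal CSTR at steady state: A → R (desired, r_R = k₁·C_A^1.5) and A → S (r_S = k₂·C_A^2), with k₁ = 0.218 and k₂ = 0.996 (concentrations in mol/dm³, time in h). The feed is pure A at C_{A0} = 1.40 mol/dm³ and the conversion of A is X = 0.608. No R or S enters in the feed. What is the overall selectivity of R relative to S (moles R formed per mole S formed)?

Exit C_A = C_{A0}(1−X) = 1.40×0.392 = 0.5488 mol/dm³.
In a CSTR the entire volume is at exit conditions, so r_R = 0.218×0.5488^1.5 = 0.08863 and r_S = 0.996×0.5488^2 = 0.3000.
Overall selectivity = C_R/C_S = r_Rτ/(r_Sτ) = r_R/r_S = 0.295.

0.295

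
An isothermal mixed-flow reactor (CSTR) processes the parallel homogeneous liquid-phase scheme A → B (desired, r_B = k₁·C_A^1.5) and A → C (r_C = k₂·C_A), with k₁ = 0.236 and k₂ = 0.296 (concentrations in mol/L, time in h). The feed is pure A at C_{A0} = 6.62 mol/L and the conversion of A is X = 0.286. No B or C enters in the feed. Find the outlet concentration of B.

1.20 mol/L

Exit C_A = C_{A0}(1−X) = 6.62×0.714 = 4.727 mol/L.
A CSTR operates uniformly at the exit composition, giving r_B = 2.425 and r_C = 1.399 (each k·C_A^n at C_A = 4.727).
Fraction of consumed A going to B: r_B/(r_B+r_C) = 0.6342.
C_B = 0.6342·C_{A0}·X = 0.6342×6.62×0.286 = 1.20 mol/L.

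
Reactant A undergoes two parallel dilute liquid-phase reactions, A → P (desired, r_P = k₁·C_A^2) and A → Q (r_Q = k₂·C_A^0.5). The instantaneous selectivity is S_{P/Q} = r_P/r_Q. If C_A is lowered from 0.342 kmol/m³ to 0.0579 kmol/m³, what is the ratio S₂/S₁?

S_{P/Q} = (k₁/k₂)·C_A^1.5, so S₂/S₁ = (C_{A,2}/C_{A,1})^1.5.
= (0.0579/0.342)^1.5 = (0.1693)^1.5 = 0.0697.

0.0697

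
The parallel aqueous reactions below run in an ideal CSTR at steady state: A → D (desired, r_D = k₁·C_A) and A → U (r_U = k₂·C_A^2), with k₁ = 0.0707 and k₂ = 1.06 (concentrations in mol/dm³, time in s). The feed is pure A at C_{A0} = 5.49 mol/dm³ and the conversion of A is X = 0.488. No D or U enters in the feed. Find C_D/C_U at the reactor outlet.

Exit C_A = C_{A0}(1−X) = 5.49×0.512 = 2.811 mol/dm³.
A CSTR operates uniformly at the exit composition, giving r_D = 0.1987 and r_U = 8.375 (each k·C_A^n at C_A = 2.811).
Overall selectivity = C_D/C_U = r_Dτ/(r_Uτ) = r_D/r_U = 0.0237.

0.0237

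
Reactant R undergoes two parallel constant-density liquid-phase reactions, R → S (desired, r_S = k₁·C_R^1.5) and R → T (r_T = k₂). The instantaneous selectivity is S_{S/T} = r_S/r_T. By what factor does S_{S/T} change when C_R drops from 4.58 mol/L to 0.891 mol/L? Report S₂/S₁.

S_{S/T} = (k₁/k₂)·C_R^1.5, so S₂/S₁ = (C_{R,2}/C_{R,1})^1.5.
= (0.891/4.58)^1.5 = (0.1945)^1.5 = 0.0858.
Selectivity toward S falls as C_R falls — high-concentration operation is favoured.

0.0858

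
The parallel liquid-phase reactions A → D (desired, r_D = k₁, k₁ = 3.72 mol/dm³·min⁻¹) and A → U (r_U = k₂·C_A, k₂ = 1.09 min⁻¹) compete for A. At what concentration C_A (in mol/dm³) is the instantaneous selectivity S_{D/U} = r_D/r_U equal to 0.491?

S_{D/U} = (k₁/k₂)·C_A⁻¹ ⇒ C_A = (S·k₂/k₁)^(-1).
= (0.491×1.09/3.72)^(-1) = (0.1439)^(-1) = 6.95 mol/dm³.

6.95 mol/dm³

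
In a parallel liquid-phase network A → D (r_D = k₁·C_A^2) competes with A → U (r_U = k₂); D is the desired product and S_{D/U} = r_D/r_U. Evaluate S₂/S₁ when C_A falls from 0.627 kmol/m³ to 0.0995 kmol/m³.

0.0252

S_{D/U} = (k₁/k₂)·C_A^2, so S₂/S₁ = (C_{A,2}/C_{A,1})^2.
= (0.0995/0.627)^2 = (0.1587)^2 = 0.0252.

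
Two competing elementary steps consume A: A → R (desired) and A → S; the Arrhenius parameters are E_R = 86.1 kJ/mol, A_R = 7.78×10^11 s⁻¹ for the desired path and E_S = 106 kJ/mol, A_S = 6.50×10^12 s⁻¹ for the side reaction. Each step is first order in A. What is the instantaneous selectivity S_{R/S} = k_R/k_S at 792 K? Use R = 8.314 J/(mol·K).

2.46

With equal orders, S_{R/S} = k_R/k_S = (A_R/A_S)·exp[(E_S−E_R)/(RT)].
(E_S−E_R)/(RT) = (106−86.1)×10³/(8.314×792) = 19900/6585 = 3.022.
k_R/k_S = (7.78×10^11/6.50×10^12)·exp(3.022) = 0.1197 × 20.54 = 2.46.
Since E_R < E_S, lowering the temperature improves selectivity toward R.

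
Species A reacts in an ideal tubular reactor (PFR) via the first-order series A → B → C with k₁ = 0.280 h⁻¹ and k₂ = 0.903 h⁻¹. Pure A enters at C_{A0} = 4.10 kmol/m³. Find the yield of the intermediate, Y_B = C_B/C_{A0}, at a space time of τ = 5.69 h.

0.0887

Solving the coupled first-order balances gives C_B(τ) = [k₁/(k₂−k₁)]·C_{A0}·(e^(−k₁τ) − e^(−k₂τ)).
e^(−k₁τ) = e^(−0.280×5.69) = e^(−1.593) = 0.2033; e^(−k₂τ) = e^(−5.138) = 0.005869.
C_B = 0.280×4.10/(0.903−0.280) × (0.2033−0.005869) = 1.843×0.1974 = 0.3638 kmol/m³.
Y_B = C_B/C_{A0} = 0.3638/4.10 = 0.0887.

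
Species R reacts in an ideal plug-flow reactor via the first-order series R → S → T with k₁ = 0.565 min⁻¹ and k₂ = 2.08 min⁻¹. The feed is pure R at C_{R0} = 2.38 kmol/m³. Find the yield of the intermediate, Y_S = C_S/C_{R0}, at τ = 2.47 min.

0.0902

Solving the coupled first-order balances gives C_S(τ) = [k₁/(k₂−k₁)]·C_{R0}·(e^(−k₁τ) − e^(−k₂τ)).
e^(−k₁τ) = e^(−0.565×2.47) = e^(−1.396) = 0.2477; e^(−k₂τ) = e^(−5.138) = 0.005872.
C_S = 0.565×2.38/(2.08−0.565) × (0.2477−0.005872) = 0.8876×0.2418 = 0.2146 kmol/m³.
Y_S = C_S/C_{R0} = 0.2146/2.38 = 0.0902.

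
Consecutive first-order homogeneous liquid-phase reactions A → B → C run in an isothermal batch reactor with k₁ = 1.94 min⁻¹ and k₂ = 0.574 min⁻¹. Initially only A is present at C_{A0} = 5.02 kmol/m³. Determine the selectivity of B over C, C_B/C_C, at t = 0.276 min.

The intermediate concentration in a first-order A→B→C sequence is C_B = k₁C_{A0}(e^(−k₁t) − e^(−k₂t))/(k₂−k₁).
e^(−k₁t) = e^(−1.94×0.276) = e^(−0.5354) = 0.5854; e^(−k₂t) = e^(−0.1584) = 0.8535.
C_B = 1.94×5.02/(0.574−1.94) × (0.5854−0.8535) = (-7.129)×(-0.2681) = 1.911 kmol/m³.
C_A = C_{A0}e^(−k₁t) = 2.939 kmol/m³, so C_C = C_{A0}−C_A−C_B = 0.1700 kmol/m³; C_B/C_C = 11.2.

11.2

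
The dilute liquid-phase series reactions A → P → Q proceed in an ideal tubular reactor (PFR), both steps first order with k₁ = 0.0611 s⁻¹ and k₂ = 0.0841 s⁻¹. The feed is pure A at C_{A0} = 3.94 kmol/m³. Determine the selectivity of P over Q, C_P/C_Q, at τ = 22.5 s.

0.571

Solving the coupled first-order balances gives C_P(τ) = [k₁/(k₂−k₁)]·C_{A0}·(e^(−k₁τ) − e^(−k₂τ)).
e^(−k₁τ) = e^(−0.0611×22.5) = e^(−1.375) = 0.2529; e^(−k₂τ) = e^(−1.892) = 0.1507.
C_P = 0.0611×3.94/(0.0841−0.0611) × (0.2529−0.1507) = 10.47×0.1022 = 1.069 kmol/m³.
C_A = C_{A0}e^(−k₁τ) = 0.9964 kmol/m³, so C_Q = C_{A0}−C_A−C_P = 1.874 kmol/m³; C_P/C_Q = 0.571.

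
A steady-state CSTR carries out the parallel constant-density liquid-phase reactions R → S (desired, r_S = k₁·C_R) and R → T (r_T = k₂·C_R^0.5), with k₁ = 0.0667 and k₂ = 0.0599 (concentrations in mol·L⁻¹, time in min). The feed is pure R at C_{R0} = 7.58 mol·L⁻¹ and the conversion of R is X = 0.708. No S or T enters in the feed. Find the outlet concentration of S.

Exit C_R = C_{R0}(1−X) = 7.58×0.292 = 2.213 mol·L⁻¹.
Rates in a CSTR are evaluated at the outlet concentration: r_S = 0.0667×2.213 = 0.1476, r_T = 0.0599×2.213^0.5 = 0.08912.
Fraction of consumed R going to S: r_S/(r_S+r_T) = 0.6236.
C_S = 0.6236·C_{R0}·X = 0.6236×7.58×0.708 = 3.35 mol·L⁻¹.

3.35 mol·L⁻¹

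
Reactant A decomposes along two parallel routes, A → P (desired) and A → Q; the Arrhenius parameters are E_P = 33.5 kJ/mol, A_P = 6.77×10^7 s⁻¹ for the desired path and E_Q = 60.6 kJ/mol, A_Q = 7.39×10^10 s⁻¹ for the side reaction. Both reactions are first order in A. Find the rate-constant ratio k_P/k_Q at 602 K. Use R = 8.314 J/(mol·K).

Since both paths have the same order in A, the concentration cancels and S_{P/Q} = k_P/k_Q = (A_P/A_Q)·exp[(E_Q−E_P)/(RT)].
(E_Q−E_P)/(RT) = (60.6−33.5)×10³/(8.314×602) = 27100/5005 = 5.415.
k_P/k_Q = (6.77×10^7/7.39×10^10)·exp(5.415) = 9.161×10^-4 × 224.7 = 0.206.

0.206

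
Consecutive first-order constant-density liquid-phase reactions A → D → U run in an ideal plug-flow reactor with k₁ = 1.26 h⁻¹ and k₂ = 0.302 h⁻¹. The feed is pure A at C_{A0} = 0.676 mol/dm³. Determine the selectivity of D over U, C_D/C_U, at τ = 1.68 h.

2.57

Solving the coupled first-order balances gives C_D(τ) = [k₁/(k₂−k₁)]·C_{A0}·(e^(−k₁τ) − e^(−k₂τ)).
e^(−k₁τ) = e^(−1.26×1.68) = e^(−2.117) = 0.1204; e^(−k₂τ) = e^(−0.5074) = 0.6021.
C_D = 1.26×0.676/(0.302−1.26) × (0.1204−0.6021) = (-0.8891)×(-0.4817) = 0.4283 mol/dm³.
C_A = C_{A0}e^(−k₁τ) = 0.08140 mol/dm³, so C_U = C_{A0}−C_A−C_D = 0.1663 mol/dm³; C_D/C_U = 2.57.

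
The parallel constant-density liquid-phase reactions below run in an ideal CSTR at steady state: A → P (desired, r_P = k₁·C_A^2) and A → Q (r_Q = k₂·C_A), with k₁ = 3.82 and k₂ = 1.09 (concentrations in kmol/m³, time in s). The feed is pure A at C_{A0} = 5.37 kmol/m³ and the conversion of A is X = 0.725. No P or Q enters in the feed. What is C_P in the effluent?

3.26 kmol/m³

Exit C_A = C_{A0}(1−X) = 5.37×0.275 = 1.477 kmol/m³.
In a CSTR the entire volume is at exit conditions, so r_P = 3.82×1.477^2 = 8.331 and r_Q = 1.09×1.477 = 1.610.
Fraction of consumed A going to P: r_P/(r_P+r_Q) = 0.8381.
C_P = 0.8381·C_{A0}·X = 0.8381×5.37×0.725 = 3.26 kmol/m³.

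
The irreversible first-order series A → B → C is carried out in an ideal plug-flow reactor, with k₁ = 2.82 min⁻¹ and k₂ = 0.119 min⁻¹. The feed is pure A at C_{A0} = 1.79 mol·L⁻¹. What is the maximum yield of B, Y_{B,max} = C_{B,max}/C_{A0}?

Evaluating C_B at τ_opt = ln(k₂/k₁)/(k₂−k₁) gives C_{B,max}/C_{A0} = (k₁/k₂)^[k₂/(k₂−k₁)].
= (2.82/0.119)^(0.119/(0.119−2.82)) = (23.70)^(-0.04406) = 0.8698.

0.870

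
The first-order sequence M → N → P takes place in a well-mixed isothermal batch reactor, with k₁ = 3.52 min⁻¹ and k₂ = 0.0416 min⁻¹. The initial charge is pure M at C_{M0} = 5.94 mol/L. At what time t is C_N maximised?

For first-order series the maximum of C_N occurs at t_opt = ln(k₂/k₁)/(k₂−k₁).
= ln(0.0416/3.52)/(0.0416−3.52) = ln(0.01182)/-3.478 = -4.438/-3.478 = 1.28 min.

1.28 min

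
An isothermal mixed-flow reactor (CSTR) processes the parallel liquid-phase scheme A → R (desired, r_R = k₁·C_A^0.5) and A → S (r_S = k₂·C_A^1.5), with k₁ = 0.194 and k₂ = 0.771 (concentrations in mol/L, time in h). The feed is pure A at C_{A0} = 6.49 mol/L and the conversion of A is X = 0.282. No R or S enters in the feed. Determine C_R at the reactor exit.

Exit C_A = C_{A0}(1−X) = 6.49×0.718 = 4.660 mol/L.
Rates in a CSTR are evaluated at the outlet concentration: r_R = 0.194×4.660^0.5 = 0.4188, r_S = 0.771×4.660^1.5 = 7.755.
Fraction of consumed A going to R: r_R/(r_R+r_S) = 0.05123.
C_R = 0.05123·C_{A0}·X = 0.05123×6.49×0.282 = 0.0938 mol/L.

0.0938 mol/L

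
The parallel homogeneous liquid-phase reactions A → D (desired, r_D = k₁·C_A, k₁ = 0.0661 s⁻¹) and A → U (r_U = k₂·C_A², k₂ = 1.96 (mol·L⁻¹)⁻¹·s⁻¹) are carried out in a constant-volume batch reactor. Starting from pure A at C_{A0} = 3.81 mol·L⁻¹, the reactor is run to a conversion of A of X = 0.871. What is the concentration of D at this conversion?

C_A = C_{A0}(1−X) = 0.4915 mol·L⁻¹.
Along a PFR/batch, dC_D/dC_A = −r_D/(r_D+r_U) = −k₁/(k₁+k₂·C_A).
Integrating from C_{A0} to C_A: C_D = (0.0661/1.96)·ln[(0.0661+1.96·3.81)/(0.0661+1.96·0.491)] = 0.03372·ln(7.534/1.029) = 0.06712 mol·L⁻¹.

0.0671 mol·L⁻¹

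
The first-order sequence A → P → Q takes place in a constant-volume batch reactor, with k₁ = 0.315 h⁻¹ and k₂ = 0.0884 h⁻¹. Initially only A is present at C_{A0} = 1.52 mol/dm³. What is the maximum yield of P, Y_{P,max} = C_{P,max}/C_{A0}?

Evaluating C_P at t_opt = ln(k₂/k₁)/(k₂−k₁) gives C_{P,max}/C_{A0} = (k₁/k₂)^[k₂/(k₂−k₁)].
= (0.315/0.0884)^(0.0884/(0.0884−0.315)) = (3.563)^(-0.3901) = 0.6091.

0.609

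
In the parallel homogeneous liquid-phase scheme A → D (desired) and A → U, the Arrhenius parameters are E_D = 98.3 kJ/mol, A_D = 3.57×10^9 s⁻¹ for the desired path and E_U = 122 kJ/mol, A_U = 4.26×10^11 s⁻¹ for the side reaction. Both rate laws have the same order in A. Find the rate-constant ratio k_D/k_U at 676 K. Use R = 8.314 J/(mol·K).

With equal orders, S_{D/U} = k_D/k_U = (A_D/A_U)·exp[(E_U−E_D)/(RT)].
(E_U−E_D)/(RT) = (122−98.3)×10³/(8.314×676) = 23700/5620 = 4.217.
k_D/k_U = (3.57×10^9/4.26×10^11)·exp(4.217) = 0.008380 × 67.82 = 0.568.

0.568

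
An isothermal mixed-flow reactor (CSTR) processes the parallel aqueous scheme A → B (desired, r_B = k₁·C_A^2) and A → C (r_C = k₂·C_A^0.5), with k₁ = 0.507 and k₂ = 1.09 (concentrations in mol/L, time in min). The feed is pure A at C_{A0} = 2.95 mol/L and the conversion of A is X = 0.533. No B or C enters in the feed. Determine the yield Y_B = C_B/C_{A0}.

0.229

Exit C_A = C_{A0}(1−X) = 2.95×0.467 = 1.378 mol/L.
Rates in a CSTR are evaluated at the outlet concentration: r_B = 0.507×1.378^2 = 0.9622, r_C = 1.09×1.378^0.5 = 1.279.
Fraction of consumed A going to B: r_B/(r_B+r_C) = 0.4293.
C_B = 0.4293·C_{A0}·X = 0.4293×2.95×0.533 = 0.675 mol/L; Y_B = C_B/C_{A0} = 0.229.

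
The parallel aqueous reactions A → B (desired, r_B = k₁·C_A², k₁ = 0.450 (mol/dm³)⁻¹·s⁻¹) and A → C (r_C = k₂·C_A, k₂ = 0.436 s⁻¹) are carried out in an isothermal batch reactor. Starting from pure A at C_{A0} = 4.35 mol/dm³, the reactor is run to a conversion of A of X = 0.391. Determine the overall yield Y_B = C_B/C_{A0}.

C_A = C_{A0}(1−X) = 2.649 mol/dm³.
Along a PFR/batch, dC_C/dC_A = −r_C/(r_B+r_C) = −k₂/(k₂+k₁·C_A).
Integrating from C_{A0} to C_A: C_C = (0.436/0.450)·ln[(0.436+0.450·4.35)/(0.436+0.450·2.65)] = 0.9689·ln(2.393/1.628) = 0.3733 mol/dm³.
Then C_B = (C_{A0}−C_A) − C_C = 1.701 − 0.3733 = 1.328 mol/dm³.
Y_B = C_B/C_{A0} = 1.328/4.35 = 0.305.

0.305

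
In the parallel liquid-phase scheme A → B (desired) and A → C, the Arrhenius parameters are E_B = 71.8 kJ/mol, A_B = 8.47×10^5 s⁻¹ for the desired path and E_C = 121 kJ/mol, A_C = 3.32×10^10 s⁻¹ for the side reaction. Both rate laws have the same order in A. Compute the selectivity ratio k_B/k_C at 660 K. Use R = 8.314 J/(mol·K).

k_B/k_C = (A_B/A_C)·exp[−(E_B−E_C)/(RT)] = (A_B/A_C)·exp[(E_C−E_B)/(RT)].
(E_C−E_B)/(RT) = (121−71.8)×10³/(8.314×660) = 49200/5487 = 8.966.
k_B/k_C = (8.47×10^5/3.32×10^10)·exp(8.966) = 2.551×10^-5 × 7834 = 0.200.
Since E_B < E_C, lowering the temperature improves selectivity toward B.

0.200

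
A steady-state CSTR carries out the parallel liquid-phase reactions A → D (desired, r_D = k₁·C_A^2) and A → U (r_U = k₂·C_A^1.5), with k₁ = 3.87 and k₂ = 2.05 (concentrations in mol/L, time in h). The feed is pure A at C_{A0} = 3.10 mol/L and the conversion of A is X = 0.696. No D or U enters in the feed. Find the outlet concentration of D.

Exit C_A = C_{A0}(1−X) = 3.10×0.304 = 0.9424 mol/L.
In a CSTR the entire volume is at exit conditions, so r_D = 3.87×0.9424^2 = 3.437 and r_U = 2.05×0.9424^1.5 = 1.875.
Fraction of consumed A going to D: r_D/(r_D+r_U) = 0.6470.
C_D = 0.6470·C_{A0}·X = 0.6470×3.10×0.696 = 1.40 mol/L.

1.40 mol/L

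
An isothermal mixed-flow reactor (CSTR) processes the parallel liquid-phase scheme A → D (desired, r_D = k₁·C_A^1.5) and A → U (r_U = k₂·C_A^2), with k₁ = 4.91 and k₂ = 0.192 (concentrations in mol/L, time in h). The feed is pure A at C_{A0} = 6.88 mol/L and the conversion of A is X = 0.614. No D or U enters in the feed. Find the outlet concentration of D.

Exit C_A = C_{A0}(1−X) = 6.88×0.386 = 2.656 mol/L.
Rates in a CSTR are evaluated at the outlet concentration: r_D = 4.91×2.656^1.5 = 21.25, r_U = 0.192×2.656^2 = 1.354.
Fraction of consumed A going to D: r_D/(r_D+r_U) = 0.9401.
C_D = 0.9401·C_{A0}·X = 0.9401×6.88×0.614 = 3.97 mol/L.

3.97 mol/L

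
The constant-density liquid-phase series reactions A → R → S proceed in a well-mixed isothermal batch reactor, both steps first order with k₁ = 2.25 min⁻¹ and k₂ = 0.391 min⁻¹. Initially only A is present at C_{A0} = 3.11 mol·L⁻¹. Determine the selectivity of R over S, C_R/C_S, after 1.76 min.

The intermediate concentration in a first-order A→B→C sequence is C_R = k₁C_{A0}(e^(−k₁t) − e^(−k₂t))/(k₂−k₁).
e^(−k₁t) = e^(−2.25×1.76) = e^(−3.960) = 0.01906; e^(−k₂t) = e^(−0.6882) = 0.5025.
C_R = 2.25×3.11/(0.391−2.25) × (0.01906−0.5025) = (-3.764)×(-0.4834) = 1.820 mol·L⁻¹.
C_A = C_{A0}e^(−k₁t) = 0.05929 mol·L⁻¹, so C_S = C_{A0}−C_A−C_R = 1.231 mol·L⁻¹; C_R/C_S = 1.48.

1.48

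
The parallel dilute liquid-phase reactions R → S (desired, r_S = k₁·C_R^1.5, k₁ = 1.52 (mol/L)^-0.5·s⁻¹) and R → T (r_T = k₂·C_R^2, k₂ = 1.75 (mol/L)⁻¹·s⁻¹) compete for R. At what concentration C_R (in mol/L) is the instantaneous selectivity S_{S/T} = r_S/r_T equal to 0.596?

S_{S/T} = (k₁/k₂)·C_R^-0.5 ⇒ C_R = (S·k₂/k₁)^(-2).
= (0.596×1.75/1.52)^(-2) = (0.6862)^(-2) = 2.12 mol/L.

2.12 mol/L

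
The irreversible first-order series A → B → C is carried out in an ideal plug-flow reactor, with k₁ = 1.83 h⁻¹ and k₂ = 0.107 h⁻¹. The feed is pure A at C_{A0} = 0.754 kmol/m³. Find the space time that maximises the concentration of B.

1.65 h

For first-order series the maximum of C_B occurs at τ_opt = ln(k₂/k₁)/(k₂−k₁).
= ln(0.107/1.83)/(0.107−1.83) = ln(0.05847)/-1.723 = -2.839/-1.723 = 1.65 h.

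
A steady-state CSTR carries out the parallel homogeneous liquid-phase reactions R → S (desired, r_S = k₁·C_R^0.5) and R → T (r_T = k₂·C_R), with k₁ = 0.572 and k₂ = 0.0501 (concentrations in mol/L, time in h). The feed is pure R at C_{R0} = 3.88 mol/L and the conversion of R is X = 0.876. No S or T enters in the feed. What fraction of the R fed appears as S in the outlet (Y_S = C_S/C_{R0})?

0.826

Exit C_R = C_{R0}(1−X) = 3.88×0.124 = 0.4811 mol/L.
In a CSTR the entire volume is at exit conditions, so r_S = 0.572×0.4811^0.5 = 0.3968 and r_T = 0.0501×0.4811 = 0.02410.
Fraction of consumed R going to S: r_S/(r_S+r_T) = 0.9427.
C_S = 0.9427·C_{R0}·X = 0.9427×3.88×0.876 = 3.20 mol/L; Y_S = C_S/C_{R0} = 0.826.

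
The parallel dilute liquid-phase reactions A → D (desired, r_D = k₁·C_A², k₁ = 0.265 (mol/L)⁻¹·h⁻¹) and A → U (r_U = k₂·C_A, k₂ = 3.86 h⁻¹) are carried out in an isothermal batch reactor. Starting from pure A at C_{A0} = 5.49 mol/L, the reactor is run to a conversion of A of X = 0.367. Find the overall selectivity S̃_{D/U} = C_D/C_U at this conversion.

C_A = C_{A0}(1−X) = 3.475 mol/L.
Along a PFR/batch, dC_U/dC_A = −r_U/(r_D+r_U) = −k₂/(k₂+k₁·C_A).
Integrating from C_{A0} to C_A: C_U = (3.86/0.265)·ln[(3.86+0.265·5.49)/(3.86+0.265·3.48)] = 14.57·ln(5.315/4.781) = 1.542 mol/L.
Then C_D = (C_{A0}−C_A) − C_U = 2.015 − 1.542 = 0.4727 mol/L.
S̃_{D/U} = C_D/C_U = 0.4727/1.542 = 0.307.

0.307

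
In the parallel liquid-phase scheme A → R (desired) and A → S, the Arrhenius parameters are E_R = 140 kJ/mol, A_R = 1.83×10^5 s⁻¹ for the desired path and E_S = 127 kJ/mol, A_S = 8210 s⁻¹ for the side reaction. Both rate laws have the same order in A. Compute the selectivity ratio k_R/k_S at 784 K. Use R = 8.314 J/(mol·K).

k_R/k_S = (A_R/A_S)·exp[−(E_R−E_S)/(RT)] = (A_R/A_S)·exp[(E_S−E_R)/(RT)].
(E_S−E_R)/(RT) = (127−140)×10³/(8.314×784) = -13000/6518 = -1.994.
k_R/k_S = (1.83×10^5/8210)·exp(-1.994) = 22.29 × 0.1361 = 3.03.
Since E_R > E_S, raising the temperature improves selectivity toward R.

3.03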